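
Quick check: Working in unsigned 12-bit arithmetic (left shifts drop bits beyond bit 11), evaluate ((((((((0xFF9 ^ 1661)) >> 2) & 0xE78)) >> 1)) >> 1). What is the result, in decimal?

0xFF9 = 111111111001
1661 = 011001111101
→ ^ → 100110000100 = 2436
→ >> 2 → 001001100001 = 609
0xE78 = 111001111000
→ & → 001001100000 = 608
→ >> 1 → 000100110000 = 304
→ >> 1 → 000010011000 = 152

152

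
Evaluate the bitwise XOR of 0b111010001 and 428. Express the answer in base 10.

125

a = 111010001
428 = 110101100
XOR → 001111101 = 125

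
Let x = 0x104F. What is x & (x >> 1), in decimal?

7

x = 1000001001111 = 4175
x>>1 = 0100000100111
AND  = 0000000000111 = 7
(x & (x >> 1) has a 1 wherever x has two consecutive 1 bits.)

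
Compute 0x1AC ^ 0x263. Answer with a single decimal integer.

975

0x1AC = 0110101100
0x263 = 1001100011
XOR → 1111001111 = 975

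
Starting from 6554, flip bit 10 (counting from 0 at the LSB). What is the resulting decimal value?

7578

x = 1100110011010
bit 10 is currently 0; toggle it via x ^ (1 << 10) = x ^ 1024
→ 1110110011010 = 7578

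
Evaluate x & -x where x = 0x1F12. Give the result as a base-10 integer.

2

x = 1111100010010 = 7954
-x (two's complement) = …0000011101110
AND   = 0000000000010 = 2
(x & -x isolates the lowest set bit of x.)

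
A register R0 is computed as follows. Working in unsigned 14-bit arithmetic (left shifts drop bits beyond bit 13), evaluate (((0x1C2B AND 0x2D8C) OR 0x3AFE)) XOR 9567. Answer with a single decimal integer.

7073

0x1C2B = 01110000101011
0x2D8C = 10110110001100
→ AND → 00110000001000 = 3080
0x3AFE = 11101011111110
→ OR → 11111011111110 = 16126
9567 = 10010101011111
→ XOR → 01101110100001 = 7073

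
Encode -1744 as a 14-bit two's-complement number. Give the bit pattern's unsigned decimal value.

1744 in 14 bits: 00011011010000
Invert: 11100100101111
Add 1:  11100100110000 = 14640
(Check: 2^14 - 1744 = 16384 - 1744 = 14640.)

14640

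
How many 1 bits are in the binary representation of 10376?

10376 = 10100010001000
Count the 1s: 1 + 1 + 1 + 1 = 4

4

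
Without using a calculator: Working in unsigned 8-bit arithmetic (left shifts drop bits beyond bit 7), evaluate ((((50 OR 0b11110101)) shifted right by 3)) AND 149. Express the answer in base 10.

50 = 00110010
0b11110101 = 11110101
→ OR → 11110111 = 247
→ shifted right by 3 → 00011110 = 30
149 = 10010101
→ AND → 00010100 = 20

20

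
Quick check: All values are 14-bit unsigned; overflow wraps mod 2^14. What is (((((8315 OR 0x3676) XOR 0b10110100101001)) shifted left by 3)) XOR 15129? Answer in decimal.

8617

8315 = 10000001111011
0x3676 = 11011001110110
→ OR → 11011001111111 = 13951
0b10110100101001 = 10110100101001
→ XOR → 01101101010110 = 6998
→ shifted left by 3 (mod 2^14) → 01101010110000 = 6832
15129 = 11101100011001
→ XOR → 10000110101001 = 8617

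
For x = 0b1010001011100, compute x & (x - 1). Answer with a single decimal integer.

x = 1010001011100 = 5212
x - 1 = 1010001011011
AND   = 1010001011000 = 5208
(x & (x - 1) clears the lowest set bit of x.)

5208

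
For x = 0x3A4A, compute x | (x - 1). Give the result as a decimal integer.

x = 11101001001010 = 14922
x - 1 = 11101001001001
OR    = 11101001001011 = 14923
(x | (x - 1) sets all bits below the lowest set bit.)

14923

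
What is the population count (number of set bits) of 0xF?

0xF = 1111
Count the 1s: 1 + 1 + 1 + 1 = 4

4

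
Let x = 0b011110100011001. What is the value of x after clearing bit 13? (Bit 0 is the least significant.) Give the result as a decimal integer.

7449

x = 011110100011001
bit 13 is currently 1; clear it via x & ~(1 << 13) = x & ~8192
→ 001110100011001 = 7449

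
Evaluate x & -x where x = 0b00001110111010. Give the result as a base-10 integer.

2

x = 1110111010 = 954
-x (two's complement) = …0001000110
AND   = 0000000010 = 2
(x & -x isolates the lowest set bit of x.)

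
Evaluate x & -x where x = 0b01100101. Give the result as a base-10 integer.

1

x = 1100101 = 101
-x (two's complement) = …0011011
AND   = 0000001 = 1
(x & -x isolates the lowest set bit of x.)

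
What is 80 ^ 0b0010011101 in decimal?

80 = 01010000
b = 10011101
XOR → 11001101 = 205

205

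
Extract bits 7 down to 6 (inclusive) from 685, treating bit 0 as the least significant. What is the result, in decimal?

v = 01010101101
Shift right by 6: 01010
Mask low 2 bits: 10 = 2

2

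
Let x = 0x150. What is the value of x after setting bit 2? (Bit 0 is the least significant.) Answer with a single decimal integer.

x = 101010000
bit 2 is currently 0; set it via x | (1 << 2) = x | 4
→ 101010100 = 340

340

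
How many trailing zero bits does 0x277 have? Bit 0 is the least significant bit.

0x277 = 1001110111
Trailing zeros: 0, so the lowest set bit is bit 0 (value 1).

0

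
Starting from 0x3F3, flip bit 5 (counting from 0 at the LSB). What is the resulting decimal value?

x = 001111110011
bit 5 is currently 1; toggle it via x ^ (1 << 5) = x ^ 32
→ 001111010011 = 979

979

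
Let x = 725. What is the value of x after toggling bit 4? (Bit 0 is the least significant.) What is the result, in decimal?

x = 1011010101
bit 4 is currently 1; toggle it via x ^ (1 << 4) = x ^ 16
→ 1011000101 = 709

709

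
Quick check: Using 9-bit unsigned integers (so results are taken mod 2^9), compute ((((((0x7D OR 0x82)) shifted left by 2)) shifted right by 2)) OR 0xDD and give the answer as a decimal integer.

255

0x7D = 001111101
0x82 = 010000010
→ OR → 011111111 = 255
→ shifted left by 2 (mod 2^9) → 111111100 = 508
→ shifted right by 2 → 001111111 = 127
0xDD = 011011101
→ OR → 011111111 = 255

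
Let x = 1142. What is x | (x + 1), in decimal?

x = 10001110110 = 1142
x + 1 = 10001110111
OR    = 10001110111 = 1143
(x | (x + 1) sets the lowest cleared bit.)

1143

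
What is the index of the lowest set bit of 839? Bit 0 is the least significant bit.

0

839 = 1101000111
Trailing zeros: 0, so the lowest set bit is bit 0 (value 1).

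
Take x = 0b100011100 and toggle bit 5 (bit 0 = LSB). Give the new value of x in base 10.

x = 100011100
bit 5 is currently 0; toggle it via x ^ (1 << 5) = x ^ 32
→ 100111100 = 316

316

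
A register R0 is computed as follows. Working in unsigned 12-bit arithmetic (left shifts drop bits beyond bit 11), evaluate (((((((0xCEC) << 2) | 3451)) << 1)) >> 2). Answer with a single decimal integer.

1021

0xCEC = 110011101100
→ << 2 (mod 2^12) → 001110110000 = 944
3451 = 110101111011
→ | → 111111111011 = 4091
→ << 1 (mod 2^12) → 111111110110 = 4086
→ >> 2 → 001111111101 = 1021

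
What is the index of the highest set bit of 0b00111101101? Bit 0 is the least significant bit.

0b00111101101 = 111101101
The topmost 1 is at position 8 (since 2^8 = 256 ≤ 493 < 512).

8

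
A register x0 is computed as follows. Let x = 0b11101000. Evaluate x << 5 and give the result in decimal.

7424

x = 0000011101000
shift left by 5 → 1110100000000 = 7424
(equivalently, 232 × 2^5 = 232 × 32)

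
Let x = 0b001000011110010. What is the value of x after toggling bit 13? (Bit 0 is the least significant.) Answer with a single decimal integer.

x = 001000011110010
bit 13 is currently 0; toggle it via x ^ (1 << 13) = x ^ 8192
→ 011000011110010 = 12530

12530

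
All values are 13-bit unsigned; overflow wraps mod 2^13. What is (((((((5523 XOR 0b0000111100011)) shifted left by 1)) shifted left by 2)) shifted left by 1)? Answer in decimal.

5523 = 1010110010011
0b0000111100011 = 0000111100011
→ XOR → 1010001110000 = 5232
→ shifted left by 1 (mod 2^13) → 0100011100000 = 2272
→ shifted left by 2 (mod 2^13) → 0001110000000 = 896
→ shifted left by 1 (mod 2^13) → 0011100000000 = 1792

1792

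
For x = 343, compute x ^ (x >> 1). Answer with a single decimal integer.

508

x = 101010111 = 343
x>>1 = 010101011
XOR  = 111111100 = 508
(x ^ (x >> 1) gives the standard binary-reflected Gray code of x.)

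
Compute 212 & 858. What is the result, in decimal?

212 = 0011010100
858 = 1101011010
AND → 0001010000 = 80

80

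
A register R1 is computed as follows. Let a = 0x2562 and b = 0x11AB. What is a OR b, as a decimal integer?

13803

0x2562 = 10010101100010
0x11AB = 01000110101011
 OR → 11010111101011 = 13803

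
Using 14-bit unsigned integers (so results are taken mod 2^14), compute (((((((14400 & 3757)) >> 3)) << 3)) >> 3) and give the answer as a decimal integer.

14400 = 11100001000000
3757 = 00111010101101
→ & → 00100000000000 = 2048
→ >> 3 → 00000100000000 = 256
→ << 3 (mod 2^14) → 00100000000000 = 2048
→ >> 3 → 00000100000000 = 256

256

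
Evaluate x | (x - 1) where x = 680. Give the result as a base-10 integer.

687

x = 1010101000 = 680
x - 1 = 1010100111
OR    = 1010101111 = 687
(x | (x - 1) sets all bits below the lowest set bit.)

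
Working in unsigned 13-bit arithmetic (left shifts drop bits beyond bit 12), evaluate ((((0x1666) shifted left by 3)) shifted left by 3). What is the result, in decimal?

6528

0x1666 = 1011001100110
→ shifted left by 3 (mod 2^13) → 1001100110000 = 4912
→ shifted left by 3 (mod 2^13) → 1100110000000 = 6528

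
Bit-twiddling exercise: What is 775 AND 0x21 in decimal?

1

775 = 1100000111
0x21 = 0000100001
AND → 0000000001 = 1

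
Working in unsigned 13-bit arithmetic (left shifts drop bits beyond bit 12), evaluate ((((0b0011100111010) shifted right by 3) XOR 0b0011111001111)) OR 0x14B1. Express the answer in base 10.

0b0011100111010 = 0011100111010
→ shifted right by 3 → 0000011100111 = 231
0b0011111001111 = 0011111001111
→ XOR → 0011100101000 = 1832
0x14B1 = 1010010110001
→ OR → 1011110111001 = 6073

6073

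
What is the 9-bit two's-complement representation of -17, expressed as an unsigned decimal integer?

495

17 in 9 bits: 000010001
Invert: 111101110
Add 1:  111101111 = 495
(Check: 2^9 - 17 = 512 - 17 = 495.)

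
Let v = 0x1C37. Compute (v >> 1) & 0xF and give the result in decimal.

v = 01110000110111
Shift right by 1: 0111000011011
Mask low 4 bits: 1011 = 11

11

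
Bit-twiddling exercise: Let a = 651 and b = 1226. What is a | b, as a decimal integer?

1739

651 = 01010001011
1226 = 10011001010
 OR → 11011001011 = 1739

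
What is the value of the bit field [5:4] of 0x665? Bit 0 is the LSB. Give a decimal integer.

v = 11001100101
Shift right by 4: 1100110
Mask low 2 bits: 10 = 2

2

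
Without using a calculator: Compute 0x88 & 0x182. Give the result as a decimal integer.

128

0x88 = 010001000
0x182 = 110000010
AND → 010000000 = 128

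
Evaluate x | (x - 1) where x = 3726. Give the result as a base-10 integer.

x = 111010001110 = 3726
x - 1 = 111010001101
OR    = 111010001111 = 3727
(x | (x - 1) sets all bits below the lowest set bit.)

3727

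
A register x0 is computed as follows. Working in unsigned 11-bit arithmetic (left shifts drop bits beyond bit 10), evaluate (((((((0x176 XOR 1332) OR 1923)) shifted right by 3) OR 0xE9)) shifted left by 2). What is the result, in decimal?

996

0x176 = 00101110110
1332 = 10100110100
→ XOR → 10001000010 = 1090
1923 = 11110000011
→ OR → 11111000011 = 1987
→ shifted right by 3 → 00011111000 = 248
0xE9 = 00011101001
→ OR → 00011111001 = 249
→ shifted left by 2 (mod 2^11) → 01111100100 = 996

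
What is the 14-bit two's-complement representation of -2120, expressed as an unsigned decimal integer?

2120 in 14 bits: 00100001001000
Invert: 11011110110111
Add 1:  11011110111000 = 14264
(Check: 2^14 - 2120 = 16384 - 2120 = 14264.)

14264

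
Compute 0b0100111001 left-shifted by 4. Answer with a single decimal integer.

x = 0000100111001
shift left by 4 → 1001110010000 = 5008
(equivalently, 313 × 2^4 = 313 × 16)

5008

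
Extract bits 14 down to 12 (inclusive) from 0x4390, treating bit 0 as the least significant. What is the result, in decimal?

v = 0100001110010000
Shift right by 12: 0100
Mask low 3 bits: 100 = 4

4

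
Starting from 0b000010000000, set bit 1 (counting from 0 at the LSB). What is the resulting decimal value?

x = 000010000000
bit 1 is currently 0; set it via x | (1 << 1) = x | 2
→ 000010000010 = 130

130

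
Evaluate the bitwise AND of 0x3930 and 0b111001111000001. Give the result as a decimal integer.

12544

0x3930 = 011100100110000
b = 111001111000001
AND → 011000100000000 = 12544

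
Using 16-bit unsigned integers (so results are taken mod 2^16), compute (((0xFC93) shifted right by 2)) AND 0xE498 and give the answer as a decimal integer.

0xFC93 = 1111110010010011
→ shifted right by 2 → 0011111100100100 = 16164
0xE498 = 1110010010011000
→ AND → 0010010000000000 = 9216

9216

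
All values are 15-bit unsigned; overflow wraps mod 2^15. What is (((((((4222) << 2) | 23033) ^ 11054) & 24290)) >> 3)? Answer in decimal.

2648

4222 = 001000001111110
→ << 2 (mod 2^15) → 100000111111000 = 16888
23033 = 101100111111001
→ | → 101100111111001 = 23033
11054 = 010101100101110
→ ^ → 111001011010111 = 29399
24290 = 101111011100010
→ & → 101001011000010 = 21186
→ >> 3 → 000101001011000 = 2648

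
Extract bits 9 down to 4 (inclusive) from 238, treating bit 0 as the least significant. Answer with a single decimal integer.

14

v = 0011101110
Shift right by 4: 001110
Mask low 6 bits: 001110 = 14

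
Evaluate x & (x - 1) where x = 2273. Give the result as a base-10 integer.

2272

x = 100011100001 = 2273
x - 1 = 100011100000
AND   = 100011100000 = 2272
(x & (x - 1) clears the lowest set bit of x.)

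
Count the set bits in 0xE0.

0xE0 = 11100000
Count the 1s: 1 + 1 + 1 = 3

3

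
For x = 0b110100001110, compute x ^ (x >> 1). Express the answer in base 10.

2953

x = 110100001110 = 3342
x>>1 = 011010000111
XOR  = 101110001001 = 2953
(x ^ (x >> 1) gives the standard binary-reflected Gray code of x.)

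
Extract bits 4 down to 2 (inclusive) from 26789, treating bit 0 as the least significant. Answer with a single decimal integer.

v = 0110100010100101
Shift right by 2: 01101000101001
Mask low 3 bits: 001 = 1

1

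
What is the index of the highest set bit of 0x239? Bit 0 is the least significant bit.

9

0x239 = 1000111001
The topmost 1 is at position 9 (since 2^9 = 512 ≤ 569 < 1024).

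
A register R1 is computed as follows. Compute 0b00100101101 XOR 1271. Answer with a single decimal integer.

1498

a = 00100101101
1271 = 10011110111
XOR → 10111011010 = 1498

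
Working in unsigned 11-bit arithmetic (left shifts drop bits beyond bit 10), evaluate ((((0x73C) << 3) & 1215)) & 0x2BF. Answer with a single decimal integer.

160

0x73C = 11100111100
→ << 3 (mod 2^11) → 00111100000 = 480
1215 = 10010111111
→ & → 00010100000 = 160
0x2BF = 01010111111
→ & → 00010100000 = 160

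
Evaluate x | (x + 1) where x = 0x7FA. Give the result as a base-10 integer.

x = 11111111010 = 2042
x + 1 = 11111111011
OR    = 11111111011 = 2043
(x | (x + 1) sets the lowest cleared bit.)

2043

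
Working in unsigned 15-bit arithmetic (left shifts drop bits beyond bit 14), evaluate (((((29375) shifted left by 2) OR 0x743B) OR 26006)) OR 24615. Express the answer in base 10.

32767

29375 = 111001010111111
→ shifted left by 2 (mod 2^15) → 100101011111100 = 19196
0x743B = 111010000111011
→ OR → 111111011111111 = 32511
26006 = 110010110010110
→ OR → 111111111111111 = 32767
24615 = 110000000100111
→ OR → 111111111111111 = 32767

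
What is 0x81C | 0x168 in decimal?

2428

0x81C = 100000011100
0x168 = 000101101000
 OR → 100101111100 = 2428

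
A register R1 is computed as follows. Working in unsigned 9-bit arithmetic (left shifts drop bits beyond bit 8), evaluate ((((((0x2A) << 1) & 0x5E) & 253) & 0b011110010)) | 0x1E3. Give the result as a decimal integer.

499

0x2A = 000101010
→ << 1 (mod 2^9) → 001010100 = 84
0x5E = 001011110
→ & → 001010100 = 84
253 = 011111101
→ & → 001010100 = 84
0b011110010 = 011110010
→ & → 001010000 = 80
0x1E3 = 111100011
→ | → 111110011 = 499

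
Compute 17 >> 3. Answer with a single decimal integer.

17 = 10001
shift right by 3 → 00010 = 2
(equivalently, floor(17 / 8))

2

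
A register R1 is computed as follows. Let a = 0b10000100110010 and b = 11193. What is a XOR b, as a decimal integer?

2699

a = 10000100110010
11193 = 10101110111001
XOR → 00101010001011 = 2699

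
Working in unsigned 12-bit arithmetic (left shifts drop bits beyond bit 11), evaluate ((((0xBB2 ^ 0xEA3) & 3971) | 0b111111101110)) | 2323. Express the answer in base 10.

4095

0xBB2 = 101110110010
0xEA3 = 111010100011
→ ^ → 010100010001 = 1297
3971 = 111110000011
→ & → 010100000001 = 1281
0b111111101110 = 111111101110
→ | → 111111101111 = 4079
2323 = 100100010011
→ | → 111111111111 = 4095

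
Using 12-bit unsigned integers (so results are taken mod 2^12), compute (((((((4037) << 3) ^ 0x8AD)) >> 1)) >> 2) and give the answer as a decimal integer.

208

4037 = 111111000101
→ << 3 (mod 2^12) → 111000101000 = 3624
0x8AD = 100010101101
→ ^ → 011010000101 = 1669
→ >> 1 → 001101000010 = 834
→ >> 2 → 000011010000 = 208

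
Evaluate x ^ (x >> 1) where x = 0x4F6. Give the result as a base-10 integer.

1677

x = 10011110110 = 1270
x>>1 = 01001111011
XOR  = 11010001101 = 1677
(x ^ (x >> 1) gives the standard binary-reflected Gray code of x.)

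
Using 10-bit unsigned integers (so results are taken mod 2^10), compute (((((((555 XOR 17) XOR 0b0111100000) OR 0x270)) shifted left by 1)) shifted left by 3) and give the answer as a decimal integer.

555 = 1000101011
17 = 0000010001
→ XOR → 1000111010 = 570
0b0111100000 = 0111100000
→ XOR → 1111011010 = 986
0x270 = 1001110000
→ OR → 1111111010 = 1018
→ shifted left by 1 (mod 2^10) → 1111110100 = 1012
→ shifted left by 3 (mod 2^10) → 1110100000 = 928

928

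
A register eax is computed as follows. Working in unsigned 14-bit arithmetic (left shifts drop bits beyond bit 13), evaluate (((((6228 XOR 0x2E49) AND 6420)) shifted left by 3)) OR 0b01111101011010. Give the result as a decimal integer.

8186

6228 = 01100001010100
0x2E49 = 10111001001001
→ XOR → 11011000011101 = 13853
6420 = 01100100010100
→ AND → 01000000010100 = 4116
→ shifted left by 3 (mod 2^14) → 00000010100000 = 160
0b01111101011010 = 01111101011010
→ OR → 01111111111010 = 8186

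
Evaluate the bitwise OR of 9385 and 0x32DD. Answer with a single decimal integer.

9385 = 10010010101001
0x32DD = 11001011011101
 OR → 11011011111101 = 14077

14077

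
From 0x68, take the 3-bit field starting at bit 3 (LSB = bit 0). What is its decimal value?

5

v = 0001101000
Shift right by 3: 0001101
Mask low 3 bits: 101 = 5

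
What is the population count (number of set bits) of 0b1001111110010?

8

n = 1001111110010
Count the 1s: 1 + 1 + 1 + 1 + 1 + 1 + 1 + 1 = 8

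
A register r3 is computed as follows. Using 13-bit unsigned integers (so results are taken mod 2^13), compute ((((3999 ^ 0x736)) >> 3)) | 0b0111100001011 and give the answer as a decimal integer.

3999 = 0111110011111
0x736 = 0011100110110
→ ^ → 0100010101001 = 2217
→ >> 3 → 0000100010101 = 277
0b0111100001011 = 0111100001011
→ | → 0111100011111 = 3871

3871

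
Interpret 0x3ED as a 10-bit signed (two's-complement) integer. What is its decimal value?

pattern = 1111101101 (MSB is 1 ⇒ negative)
Invert: 0000010010, add 1 → 0000010011 = 19, so the value is -19.
(Equivalently: 1005 - 2^10 = 1005 - 1024 = -19.)

-19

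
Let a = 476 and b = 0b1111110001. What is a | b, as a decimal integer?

1021

476 = 0111011100
b = 1111110001
 OR → 1111111101 = 1021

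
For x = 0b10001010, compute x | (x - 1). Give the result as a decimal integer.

x = 10001010 = 138
x - 1 = 10001001
OR    = 10001011 = 139
(x | (x - 1) sets all bits below the lowest set bit.)

139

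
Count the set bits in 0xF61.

7

0xF61 = 111101100001
Count the 1s: 1 + 1 + 1 + 1 + 1 + 1 + 1 = 7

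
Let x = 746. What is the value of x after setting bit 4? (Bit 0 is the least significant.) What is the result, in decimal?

762

x = 1011101010
bit 4 is currently 0; set it via x | (1 << 4) = x | 16
→ 1011111010 = 762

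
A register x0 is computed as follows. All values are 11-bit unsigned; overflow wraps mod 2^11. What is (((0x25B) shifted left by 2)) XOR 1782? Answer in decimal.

1946

0x25B = 01001011011
→ shifted left by 2 (mod 2^11) → 00101101100 = 364
1782 = 11011110110
→ XOR → 11110011010 = 1946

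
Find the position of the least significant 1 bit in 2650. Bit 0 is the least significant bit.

1

2650 = 101001011010
Trailing zeros: 1, so the lowest set bit is bit 1 (value 2).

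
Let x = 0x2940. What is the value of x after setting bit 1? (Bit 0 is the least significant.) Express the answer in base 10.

x = 010100101000000
bit 1 is currently 0; set it via x | (1 << 1) = x | 2
→ 010100101000010 = 10562

10562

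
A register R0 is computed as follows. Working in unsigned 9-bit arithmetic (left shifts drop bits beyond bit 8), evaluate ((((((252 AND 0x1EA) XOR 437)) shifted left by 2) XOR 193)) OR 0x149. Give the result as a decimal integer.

509

252 = 011111100
0x1EA = 111101010
→ AND → 011101000 = 232
437 = 110110101
→ XOR → 101011101 = 349
→ shifted left by 2 (mod 2^9) → 101110100 = 372
193 = 011000001
→ XOR → 110110101 = 437
0x149 = 101001001
→ OR → 111111101 = 509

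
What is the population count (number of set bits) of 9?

2

9 = 1001
Count the 1s: 1 + 1 = 2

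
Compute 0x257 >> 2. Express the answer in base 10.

149

0x257 = 1001010111
shift right by 2 → 0010010101 = 149
(equivalently, floor(599 / 4))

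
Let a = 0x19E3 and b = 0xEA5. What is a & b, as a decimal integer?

2209

0x19E3 = 1100111100011
0xEA5 = 0111010100101
AND → 0100010100001 = 2209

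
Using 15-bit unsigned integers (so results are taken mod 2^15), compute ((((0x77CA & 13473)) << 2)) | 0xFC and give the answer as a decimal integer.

21244

0x77CA = 111011111001010
13473 = 011010010100001
→ & → 011010010000000 = 13440
→ << 2 (mod 2^15) → 101001000000000 = 20992
0xFC = 000000011111100
→ | → 101001011111100 = 21244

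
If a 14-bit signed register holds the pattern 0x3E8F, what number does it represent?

-369

pattern = 11111010001111 (MSB is 1 ⇒ negative)
Invert: 00000101110000, add 1 → 00000101110001 = 369, so the value is -369.
(Equivalently: 16015 - 2^14 = 16015 - 16384 = -369.)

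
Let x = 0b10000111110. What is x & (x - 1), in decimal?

x = 10000111110 = 1086
x - 1 = 10000111101
AND   = 10000111100 = 1084
(x & (x - 1) clears the lowest set bit of x.)

1084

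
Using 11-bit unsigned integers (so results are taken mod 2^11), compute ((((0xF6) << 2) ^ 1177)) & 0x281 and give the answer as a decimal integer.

0xF6 = 00011110110
→ << 2 (mod 2^11) → 01111011000 = 984
1177 = 10010011001
→ ^ → 11101000001 = 1857
0x281 = 01010000001
→ & → 01000000001 = 513

513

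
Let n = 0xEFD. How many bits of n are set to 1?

0xEFD = 111011111101
Count the 1s: 1 + 1 + 1 + 1 + 1 + 1 + 1 + 1 + 1 + 1 = 10

10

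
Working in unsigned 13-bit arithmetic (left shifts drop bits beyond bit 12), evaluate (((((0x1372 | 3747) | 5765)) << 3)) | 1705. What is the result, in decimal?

0x1372 = 1001101110010
3747 = 0111010100011
→ | → 1111111110011 = 8179
5765 = 1011010000101
→ | → 1111111110111 = 8183
→ << 3 (mod 2^13) → 1111110111000 = 8120
1705 = 0011010101001
→ | → 1111110111001 = 8121

8121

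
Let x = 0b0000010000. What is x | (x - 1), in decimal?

31

x = 10000 = 16
x - 1 = 01111
OR    = 11111 = 31
(x | (x - 1) sets all bits below the lowest set bit.)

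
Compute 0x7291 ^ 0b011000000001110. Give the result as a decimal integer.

17055

0x7291 = 111001010010001
b = 011000000001110
XOR → 100001010011111 = 17055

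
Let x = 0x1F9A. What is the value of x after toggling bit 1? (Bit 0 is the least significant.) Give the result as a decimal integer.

x = 1111110011010
bit 1 is currently 1; toggle it via x ^ (1 << 1) = x ^ 2
→ 1111110011000 = 8088

8088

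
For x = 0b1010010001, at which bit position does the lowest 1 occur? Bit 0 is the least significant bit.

0b1010010001 = 1010010001
Trailing zeros: 0, so the lowest set bit is bit 0 (value 1).

0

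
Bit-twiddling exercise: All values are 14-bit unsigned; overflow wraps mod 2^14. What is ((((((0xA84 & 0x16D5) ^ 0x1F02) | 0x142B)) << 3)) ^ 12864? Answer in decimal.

0xA84 = 00101010000100
0x16D5 = 01011011010101
→ & → 00001010000100 = 644
0x1F02 = 01111100000010
→ ^ → 01110110000110 = 7558
0x142B = 01010000101011
→ | → 01110110101111 = 7599
→ << 3 (mod 2^14) → 10110101111000 = 11640
12864 = 11001001000000
→ ^ → 01111100111000 = 7992

7992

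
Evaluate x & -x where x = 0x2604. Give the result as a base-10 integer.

x = 10011000000100 = 9732
-x (two's complement) = …01100111111100
AND   = 00000000000100 = 4
(x & -x isolates the lowest set bit of x.)

4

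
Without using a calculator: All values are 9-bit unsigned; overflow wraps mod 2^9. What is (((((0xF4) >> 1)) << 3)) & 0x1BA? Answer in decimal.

0xF4 = 011110100
→ >> 1 → 001111010 = 122
→ << 3 (mod 2^9) → 111010000 = 464
0x1BA = 110111010
→ & → 110010000 = 400

400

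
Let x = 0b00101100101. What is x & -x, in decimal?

x = 101100101 = 357
-x (two's complement) = …010011011
AND   = 000000001 = 1
(x & -x isolates the lowest set bit of x.)

1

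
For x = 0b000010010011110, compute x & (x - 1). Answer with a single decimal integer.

1180

x = 10010011110 = 1182
x - 1 = 10010011101
AND   = 10010011100 = 1180
(x & (x - 1) clears the lowest set bit of x.)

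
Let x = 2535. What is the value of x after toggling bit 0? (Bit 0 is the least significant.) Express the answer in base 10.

x = 0100111100111
bit 0 is currently 1; toggle it via x ^ (1 << 0) = x ^ 1
→ 0100111100110 = 2534

2534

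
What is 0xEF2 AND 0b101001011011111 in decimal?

0xEF2 = 000111011110010
b = 101001011011111
AND → 000001011010010 = 722

722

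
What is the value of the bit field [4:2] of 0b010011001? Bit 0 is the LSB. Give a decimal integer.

v = 010011001
Shift right by 2: 0100110
Mask low 3 bits: 110 = 6

6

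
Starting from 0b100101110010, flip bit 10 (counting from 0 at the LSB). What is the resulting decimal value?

x = 100101110010
bit 10 is currently 0; toggle it via x ^ (1 << 10) = x ^ 1024
→ 110101110010 = 3442

3442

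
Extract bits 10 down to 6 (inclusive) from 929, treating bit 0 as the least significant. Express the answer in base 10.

v = 01110100001
Shift right by 6: 01110
Mask low 5 bits: 01110 = 14

14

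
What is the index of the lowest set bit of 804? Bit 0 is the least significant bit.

804 = 1100100100
Trailing zeros: 2, so the lowest set bit is bit 2 (value 4).

2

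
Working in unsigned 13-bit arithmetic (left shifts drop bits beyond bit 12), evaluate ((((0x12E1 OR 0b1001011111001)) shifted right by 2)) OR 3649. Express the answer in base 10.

0x12E1 = 1001011100001
0b1001011111001 = 1001011111001
→ OR → 1001011111001 = 4857
→ shifted right by 2 → 0010010111110 = 1214
3649 = 0111001000001
→ OR → 0111011111111 = 3839

3839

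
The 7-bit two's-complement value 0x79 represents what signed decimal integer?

-7

pattern = 1111001 (MSB is 1 ⇒ negative)
Invert: 0000110, add 1 → 0000111 = 7, so the value is -7.
(Equivalently: 121 - 2^7 = 121 - 128 = -7.)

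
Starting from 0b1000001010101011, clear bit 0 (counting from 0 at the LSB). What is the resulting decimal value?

33450

x = 1000001010101011
bit 0 is currently 1; clear it via x & ~(1 << 0) = x & ~1
→ 1000001010101010 = 33450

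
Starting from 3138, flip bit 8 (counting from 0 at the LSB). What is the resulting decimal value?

3394

x = 110001000010
bit 8 is currently 0; toggle it via x ^ (1 << 8) = x ^ 256
→ 110101000010 = 3394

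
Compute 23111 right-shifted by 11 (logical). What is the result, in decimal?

23111 = 101101001000111
shift right by 11 → 000000000001011 = 11
(equivalently, floor(23111 / 2048))

11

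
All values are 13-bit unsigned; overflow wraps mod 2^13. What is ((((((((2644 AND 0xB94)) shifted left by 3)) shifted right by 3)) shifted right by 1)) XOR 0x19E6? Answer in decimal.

6380

2644 = 0101001010100
0xB94 = 0101110010100
→ AND → 0101000010100 = 2580
→ shifted left by 3 (mod 2^13) → 1000010100000 = 4256
→ shifted right by 3 → 0001000010100 = 532
→ shifted right by 1 → 0000100001010 = 266
0x19E6 = 1100111100110
→ XOR → 1100011101100 = 6380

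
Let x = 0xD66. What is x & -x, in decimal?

2

x = 110101100110 = 3430
-x (two's complement) = …001010011010
AND   = 000000000010 = 2
(x & -x isolates the lowest set bit of x.)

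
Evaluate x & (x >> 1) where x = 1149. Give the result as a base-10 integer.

x = 10001111101 = 1149
x>>1 = 01000111110
AND  = 00000111100 = 60
(x & (x >> 1) has a 1 wherever x has two consecutive 1 bits.)

60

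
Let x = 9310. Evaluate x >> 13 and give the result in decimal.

9310 = 10010001011110
shift right by 13 → 00000000000001 = 1
(equivalently, floor(9310 / 8192))

1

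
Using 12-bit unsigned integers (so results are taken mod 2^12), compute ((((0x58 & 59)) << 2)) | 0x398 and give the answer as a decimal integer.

1016

0x58 = 000001011000
59 = 000000111011
→ & → 000000011000 = 24
→ << 2 (mod 2^12) → 000001100000 = 96
0x398 = 001110011000
→ | → 001111111000 = 1016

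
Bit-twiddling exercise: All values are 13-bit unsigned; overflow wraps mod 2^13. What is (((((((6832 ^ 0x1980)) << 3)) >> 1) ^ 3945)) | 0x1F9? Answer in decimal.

6832 = 1101010110000
0x1980 = 1100110000000
→ ^ → 0001100110000 = 816
→ << 3 (mod 2^13) → 1100110000000 = 6528
→ >> 1 → 0110011000000 = 3264
3945 = 0111101101001
→ ^ → 0001110101001 = 937
0x1F9 = 0000111111001
→ | → 0001111111001 = 1017

1017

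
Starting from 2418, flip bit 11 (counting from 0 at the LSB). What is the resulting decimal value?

x = 0100101110010
bit 11 is currently 1; toggle it via x ^ (1 << 11) = x ^ 2048
→ 0000101110010 = 370

370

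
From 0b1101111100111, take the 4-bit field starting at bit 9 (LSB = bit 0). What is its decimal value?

v = 1101111100111
Shift right by 9: 1101
Mask low 4 bits: 1101 = 13

13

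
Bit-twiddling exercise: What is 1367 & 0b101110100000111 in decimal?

1287

1367 = 000010101010111
b = 101110100000111
AND → 000010100000111 = 1287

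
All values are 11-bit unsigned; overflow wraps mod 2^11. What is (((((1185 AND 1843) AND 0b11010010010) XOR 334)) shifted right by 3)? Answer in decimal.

169

1185 = 10010100001
1843 = 11100110011
→ AND → 10000100001 = 1057
0b11010010010 = 11010010010
→ AND → 10000000000 = 1024
334 = 00101001110
→ XOR → 10101001110 = 1358
→ shifted right by 3 → 00010101001 = 169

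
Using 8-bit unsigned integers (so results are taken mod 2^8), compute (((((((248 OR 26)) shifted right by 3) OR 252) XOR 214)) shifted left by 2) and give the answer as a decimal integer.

164

248 = 11111000
26 = 00011010
→ OR → 11111010 = 250
→ shifted right by 3 → 00011111 = 31
252 = 11111100
→ OR → 11111111 = 255
214 = 11010110
→ XOR → 00101001 = 41
→ shifted left by 2 (mod 2^8) → 10100100 = 164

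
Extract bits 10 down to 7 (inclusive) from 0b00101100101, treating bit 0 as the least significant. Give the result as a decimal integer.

2

v = 00101100101
Shift right by 7: 0010
Mask low 4 bits: 0010 = 2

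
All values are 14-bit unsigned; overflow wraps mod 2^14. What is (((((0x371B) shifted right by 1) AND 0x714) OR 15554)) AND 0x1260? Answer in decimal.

4672

0x371B = 11011100011011
→ shifted right by 1 → 01101110001101 = 7053
0x714 = 00011100010100
→ AND → 00001100000100 = 772
15554 = 11110011000010
→ OR → 11111111000110 = 16326
0x1260 = 01001001100000
→ AND → 01001001000000 = 4672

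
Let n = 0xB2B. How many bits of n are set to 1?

7

0xB2B = 101100101011
Count the 1s: 1 + 1 + 1 + 1 + 1 + 1 + 1 = 7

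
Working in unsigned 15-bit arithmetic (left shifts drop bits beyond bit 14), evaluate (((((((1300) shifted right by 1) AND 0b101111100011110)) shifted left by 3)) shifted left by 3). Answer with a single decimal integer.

1300 = 000010100010100
→ shifted right by 1 → 000001010001010 = 650
0b101111100011110 = 101111100011110
→ AND → 000001000001010 = 522
→ shifted left by 3 (mod 2^15) → 001000001010000 = 4176
→ shifted left by 3 (mod 2^15) → 000001010000000 = 640

640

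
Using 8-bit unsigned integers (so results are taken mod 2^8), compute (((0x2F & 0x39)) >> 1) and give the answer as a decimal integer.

20

0x2F = 00101111
0x39 = 00111001
→ & → 00101001 = 41
→ >> 1 → 00010100 = 20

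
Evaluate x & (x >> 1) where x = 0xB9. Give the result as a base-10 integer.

x = 10111001 = 185
x>>1 = 01011100
AND  = 00011000 = 24
(x & (x >> 1) has a 1 wherever x has two consecutive 1 bits.)

24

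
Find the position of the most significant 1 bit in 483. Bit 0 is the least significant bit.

8

483 = 111100011
The topmost 1 is at position 8 (since 2^8 = 256 ≤ 483 < 512).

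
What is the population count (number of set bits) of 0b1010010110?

n = 1010010110
Count the 1s: 1 + 1 + 1 + 1 + 1 = 5

5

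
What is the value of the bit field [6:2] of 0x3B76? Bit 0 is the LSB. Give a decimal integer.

29

v = 11101101110110
Shift right by 2: 111011011101
Mask low 5 bits: 11101 = 29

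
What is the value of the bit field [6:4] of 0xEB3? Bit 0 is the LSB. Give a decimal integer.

v = 0111010110011
Shift right by 4: 011101011
Mask low 3 bits: 011 = 3

3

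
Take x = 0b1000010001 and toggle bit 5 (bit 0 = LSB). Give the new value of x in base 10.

561

x = 1000010001
bit 5 is currently 0; toggle it via x ^ (1 << 5) = x ^ 32
→ 1000110001 = 561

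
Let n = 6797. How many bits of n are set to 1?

7

6797 = 1101010001101
Count the 1s: 1 + 1 + 1 + 1 + 1 + 1 + 1 = 7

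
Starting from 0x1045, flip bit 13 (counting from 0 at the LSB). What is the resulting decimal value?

12357

x = 01000001000101
bit 13 is currently 0; toggle it via x ^ (1 << 13) = x ^ 8192
→ 11000001000101 = 12357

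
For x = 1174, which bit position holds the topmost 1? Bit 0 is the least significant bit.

1174 = 10010010110
The topmost 1 is at position 10 (since 2^10 = 1024 ≤ 1174 < 2048).

10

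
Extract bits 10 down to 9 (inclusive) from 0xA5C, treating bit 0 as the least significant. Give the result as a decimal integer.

v = 0101001011100
Shift right by 9: 0101
Mask low 2 bits: 01 = 1

1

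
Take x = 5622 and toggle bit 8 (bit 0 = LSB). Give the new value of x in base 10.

x = 1010111110110
bit 8 is currently 1; toggle it via x ^ (1 << 8) = x ^ 256
→ 1010011110110 = 5366

5366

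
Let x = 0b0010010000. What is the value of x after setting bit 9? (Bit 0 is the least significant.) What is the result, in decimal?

656

x = 0010010000
bit 9 is currently 0; set it via x | (1 << 9) = x | 512
→ 1010010000 = 656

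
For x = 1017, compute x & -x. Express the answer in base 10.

1

x = 1111111001 = 1017
-x (two's complement) = …0000000111
AND   = 0000000001 = 1
(x & -x isolates the lowest set bit of x.)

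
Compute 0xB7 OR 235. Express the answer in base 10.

255

0xB7 = 10110111
235 = 11101011
 OR → 11111111 = 255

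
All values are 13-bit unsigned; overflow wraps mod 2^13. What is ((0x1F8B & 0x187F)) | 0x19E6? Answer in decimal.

0x1F8B = 1111110001011
0x187F = 1100001111111
→ & → 1100000001011 = 6155
0x19E6 = 1100111100110
→ | → 1100111101111 = 6639

6639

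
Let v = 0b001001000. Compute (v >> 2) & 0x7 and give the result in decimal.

2

v = 001001000
Shift right by 2: 0010010
Mask low 3 bits: 010 = 2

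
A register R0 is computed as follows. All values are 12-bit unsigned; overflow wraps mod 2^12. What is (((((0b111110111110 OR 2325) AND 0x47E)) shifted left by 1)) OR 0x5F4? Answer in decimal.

3580

0b111110111110 = 111110111110
2325 = 100100010101
→ OR → 111110111111 = 4031
0x47E = 010001111110
→ AND → 010000111110 = 1086
→ shifted left by 1 (mod 2^12) → 100001111100 = 2172
0x5F4 = 010111110100
→ OR → 110111111100 = 3580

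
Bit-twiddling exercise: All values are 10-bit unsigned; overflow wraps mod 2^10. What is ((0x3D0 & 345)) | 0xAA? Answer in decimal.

506

0x3D0 = 1111010000
345 = 0101011001
→ & → 0101010000 = 336
0xAA = 0010101010
→ | → 0111111010 = 506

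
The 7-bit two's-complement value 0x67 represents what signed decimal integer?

-25

pattern = 1100111 (MSB is 1 ⇒ negative)
Invert: 0011000, add 1 → 0011001 = 25, so the value is -25.
(Equivalently: 103 - 2^7 = 103 - 128 = -25.)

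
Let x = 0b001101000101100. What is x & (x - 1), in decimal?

6696

x = 1101000101100 = 6700
x - 1 = 1101000101011
AND   = 1101000101000 = 6696
(x & (x - 1) clears the lowest set bit of x.)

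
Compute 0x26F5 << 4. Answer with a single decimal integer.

0x26F5 = 000010011011110101
shift left by 4 → 100110111101010000 = 159568
(equivalently, 9973 × 2^4 = 9973 × 16)

159568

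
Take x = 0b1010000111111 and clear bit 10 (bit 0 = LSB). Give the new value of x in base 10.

x = 1010000111111
bit 10 is currently 1; clear it via x & ~(1 << 10) = x & ~1024
→ 1000000111111 = 4159

4159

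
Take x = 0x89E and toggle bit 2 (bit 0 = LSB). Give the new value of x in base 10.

2202

x = 0100010011110
bit 2 is currently 1; toggle it via x ^ (1 << 2) = x ^ 4
→ 0100010011010 = 2202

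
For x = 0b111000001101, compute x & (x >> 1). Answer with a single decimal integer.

x = 111000001101 = 3597
x>>1 = 011100000110
AND  = 011000000100 = 1540
(x & (x >> 1) has a 1 wherever x has two consecutive 1 bits.)

1540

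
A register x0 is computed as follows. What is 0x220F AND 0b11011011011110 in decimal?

0x220F = 10001000001111
b = 11011011011110
AND → 10001000001110 = 8718

8718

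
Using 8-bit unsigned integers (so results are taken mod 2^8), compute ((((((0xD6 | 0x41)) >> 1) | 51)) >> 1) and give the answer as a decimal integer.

0xD6 = 11010110
0x41 = 01000001
→ | → 11010111 = 215
→ >> 1 → 01101011 = 107
51 = 00110011
→ | → 01111011 = 123
→ >> 1 → 00111101 = 61

61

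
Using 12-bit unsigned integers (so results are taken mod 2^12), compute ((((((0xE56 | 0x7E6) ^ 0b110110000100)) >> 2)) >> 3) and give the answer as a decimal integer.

19

0xE56 = 111001010110
0x7E6 = 011111100110
→ | → 111111110110 = 4086
0b110110000100 = 110110000100
→ ^ → 001001110010 = 626
→ >> 2 → 000010011100 = 156
→ >> 3 → 000000010011 = 19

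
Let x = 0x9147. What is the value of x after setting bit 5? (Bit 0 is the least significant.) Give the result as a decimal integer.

37223

x = 1001000101000111
bit 5 is currently 0; set it via x | (1 << 5) = x | 32
→ 1001000101100111 = 37223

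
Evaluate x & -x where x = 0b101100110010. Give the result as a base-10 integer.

x = 101100110010 = 2866
-x (two's complement) = …010011001110
AND   = 000000000010 = 2
(x & -x isolates the lowest set bit of x.)

2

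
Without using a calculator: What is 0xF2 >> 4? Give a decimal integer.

0xF2 = 11110010
shift right by 4 → 00001111 = 15
(equivalently, floor(242 / 16))

15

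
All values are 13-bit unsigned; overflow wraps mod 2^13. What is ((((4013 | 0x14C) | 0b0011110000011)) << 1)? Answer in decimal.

4013 = 0111110101101
0x14C = 0000101001100
→ | → 0111111101101 = 4077
0b0011110000011 = 0011110000011
→ | → 0111111101111 = 4079
→ << 1 (mod 2^13) → 1111111011110 = 8158

8158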